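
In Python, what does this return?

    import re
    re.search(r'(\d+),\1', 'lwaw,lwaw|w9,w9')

None

The backreference `\1` re-matches whatever the first group consumed, character for character.
`search` walks the string left to right and returns the first match it finds.
Here the pattern never matches, so the call returns None.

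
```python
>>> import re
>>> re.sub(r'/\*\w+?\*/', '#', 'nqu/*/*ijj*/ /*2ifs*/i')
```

'nqu/*# #i'

Matches: at [5:12] → '/*ijj*/'; at [13:21] → '/*2ifs*/'.
`sub` substitutes '#' at each match site.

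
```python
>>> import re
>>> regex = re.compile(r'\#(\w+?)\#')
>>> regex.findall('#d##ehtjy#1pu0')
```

['d', 'ehtjy']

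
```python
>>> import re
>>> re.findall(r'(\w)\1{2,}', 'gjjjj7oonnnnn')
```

['j', 'n']

A backreference is literal: `\1` must see the identical characters the first group matched.
Walking the string: at [1:5] match 'jjjj', group 1 = 'j'; at [8:13] match 'nnnnn', group 1 = 'n'.
One capturing group, so `findall` returns just the captured substring from each match — 2 in all.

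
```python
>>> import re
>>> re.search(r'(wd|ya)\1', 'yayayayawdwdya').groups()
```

The backreference `\1` re-matches whatever the first group consumed, character for character.
`search` walks the string left to right and returns the first match it finds.
The match spans [0:4] → 'yaya'.
Captured: group 1 = 'ya'.

('ya',)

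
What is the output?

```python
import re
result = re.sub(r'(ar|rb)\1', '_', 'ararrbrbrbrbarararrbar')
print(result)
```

____arrbar

The backreference `\1` re-matches whatever the first group consumed, character for character.
Matches: at [0:4] → 'arar'; at [4:8] → 'rbrb'; at [8:12] → 'rbrb'; at [12:16] → 'arar'.
Each match is replaced by '_'.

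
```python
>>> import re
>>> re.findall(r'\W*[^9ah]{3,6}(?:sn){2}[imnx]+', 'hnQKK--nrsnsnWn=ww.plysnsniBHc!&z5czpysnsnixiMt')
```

Pattern: zero or more of a non-word character, then 3 to 6 of any character except [9ah]; then the literal 'sn' repeated 2 times, then one or more of one of [imnx].
Scanning left to right: at [15:27] → '=ww.plysnsni'; at [30:45] → '!&z5czpysnsnixi'.
Since nothing is captured, `findall` lists the 2 matched substrings directly.

['=ww.plysnsni', '!&z5czpysnsnixi']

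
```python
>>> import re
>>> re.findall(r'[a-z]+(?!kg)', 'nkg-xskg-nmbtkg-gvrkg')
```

['nkg', 'xskg', 'nmbtkg', 'gvrkg']

A negative assertion filters positions out without eating any characters.
No capturing groups, so `findall` returns the 4 full match strings.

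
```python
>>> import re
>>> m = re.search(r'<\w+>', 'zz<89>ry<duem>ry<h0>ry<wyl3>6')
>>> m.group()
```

The match spans [2:6] → '<89>'.

'<89>'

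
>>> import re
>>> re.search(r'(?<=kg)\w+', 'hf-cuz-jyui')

None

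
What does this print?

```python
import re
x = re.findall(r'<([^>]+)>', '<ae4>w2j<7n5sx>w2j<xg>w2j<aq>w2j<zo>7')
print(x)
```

['ae4', '7n5sx', 'xg', 'aq', 'zo']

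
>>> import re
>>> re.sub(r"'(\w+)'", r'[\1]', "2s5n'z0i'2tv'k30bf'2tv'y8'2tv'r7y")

"2s5n[z0i]2tv[k30bf]2tv[y8]2tv'r7y"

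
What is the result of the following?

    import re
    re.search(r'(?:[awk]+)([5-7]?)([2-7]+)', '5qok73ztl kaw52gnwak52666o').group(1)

Pattern: one or more of one of [awk] (non-capturing group); then optionally a character in [5-7] (captured); then one or more of a character in [2-7] (captured).
`re.search` tries every starting position until one works.
The match spans [3:6] → 'k73'.
Captured: group 1 = '7', group 2 = '3'.

'7'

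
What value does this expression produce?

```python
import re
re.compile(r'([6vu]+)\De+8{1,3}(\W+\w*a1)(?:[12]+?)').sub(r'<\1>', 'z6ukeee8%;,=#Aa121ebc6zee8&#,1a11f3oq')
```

'z<6u>1ebc<6>f3oq'

The pattern matches one or more of one of [6vu] (captured); then a non-digit, then one or more of a literal 'e', then 1 to 3 of a literal '8'; then one or more of a non-word character, then zero or more of a word character, then the literal 'a1' (captured); then one or more of one of [12] (lazy) (non-capturing group).
Because the quantifier is non-greedy, it stops expanding at the earliest point where the rest of the pattern can succeed.
Matches: at [1:17] → '6ukeee8%;,=#Aa12'; at [21:33] → '6zee8&#,1a11'.
`\1` in the replacement pulls in group 1's text for each match.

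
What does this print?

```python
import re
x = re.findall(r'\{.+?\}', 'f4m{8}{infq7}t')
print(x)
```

The `?` after the quantifier makes it lazy — it takes as little as possible before letting the rest of the pattern try.
Matches: at [3:6] → '{8}'; at [6:13] → '{infq7}'.
`findall` yields the raw match text (2 of them) because the pattern has no groups.

['{8}', '{infq7}']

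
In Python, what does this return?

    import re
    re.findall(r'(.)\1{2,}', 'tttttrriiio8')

['t', 'i']

After group 1 captures some text, `\1` only succeeds where that same text appears again.
Scanning left to right: at [0:5] match 'ttttt', group 1 = 't'; at [7:10] match 'iii', group 1 = 'i'.
Because there's exactly one group, `findall` drops the full match and keeps group 1 from each hit.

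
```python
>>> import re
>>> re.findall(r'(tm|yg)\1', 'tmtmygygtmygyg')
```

['tm', 'yg', 'yg']

`\1` is not a pattern — it's the concrete string captured by group 1, re-applied verbatim.
Because there's exactly one group, `findall` drops the full match and keeps group 1 from each hit.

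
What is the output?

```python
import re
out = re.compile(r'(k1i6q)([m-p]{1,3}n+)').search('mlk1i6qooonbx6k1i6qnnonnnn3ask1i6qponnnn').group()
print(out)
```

k1i6qooon

The match spans [2:11] → 'k1i6qooon'.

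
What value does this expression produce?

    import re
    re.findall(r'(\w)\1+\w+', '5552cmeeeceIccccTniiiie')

['5']

A backreference is literal: `\1` must see the identical characters the first group matched.
Walking the string: at [0:23] match '5552cmeeeceIccccTniiiie', group 1 = '5'.
Because there's exactly one group, `findall` drops the full match and keeps group 1 from the one hit.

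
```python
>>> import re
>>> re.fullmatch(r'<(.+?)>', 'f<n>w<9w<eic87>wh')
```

For `fullmatch`, every character of the input must be accounted for by the pattern.
Here the pattern can't cover the whole string, so the call returns None.

None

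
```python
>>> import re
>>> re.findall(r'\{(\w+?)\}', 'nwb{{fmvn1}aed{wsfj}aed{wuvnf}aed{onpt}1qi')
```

['fmvn1', 'wsfj', 'wuvnf', 'onpt']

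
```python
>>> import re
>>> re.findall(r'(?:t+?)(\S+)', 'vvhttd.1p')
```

['td.1p']

This matches one or more of a literal 't' (lazy) (non-capturing group); then one or more of a non-whitespace character (captured).
With the lazy modifier that quantifier settles for the fewest repetitions that let the rest of the pattern succeed (the atoms after it are unaffected and can still be greedy).
Scanning left to right: at [3:9] match 'ttd.1p', group 1 = 'td.1p'.
With a single group, `findall` returns only what that group captured — 1 item.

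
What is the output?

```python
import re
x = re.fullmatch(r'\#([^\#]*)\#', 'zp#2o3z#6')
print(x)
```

None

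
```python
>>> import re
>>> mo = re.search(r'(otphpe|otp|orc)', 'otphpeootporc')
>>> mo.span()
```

Branches in `(...|...)` are attempted left-to-right; the first branch that allows the whole pattern to succeed is taken.
`re.search` scans for the first position where the pattern succeeds.
The match spans [0:6] → 'otphpe'.
Captured: group 1 = 'otphpe'.

(0, 6)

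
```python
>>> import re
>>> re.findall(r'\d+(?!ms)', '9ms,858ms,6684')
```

The negative lookahead/lookbehind blocks any match where the forbidden context is present.
Matches: at [4:6] → '85'; at [10:14] → '6684'.
Since nothing is captured, `findall` lists the 2 matched substrings directly.

['85', '6684']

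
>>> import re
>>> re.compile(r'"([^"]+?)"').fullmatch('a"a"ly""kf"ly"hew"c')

`fullmatch` succeeds only if the pattern covers the string from start to end.
Here there's no way to consume every character, so the call returns None.

None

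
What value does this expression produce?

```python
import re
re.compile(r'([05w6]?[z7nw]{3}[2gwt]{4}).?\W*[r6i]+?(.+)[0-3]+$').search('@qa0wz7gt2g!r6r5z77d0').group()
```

This matches optionally one of [05w6], then exactly 3 of one of [z7nw], then exactly 4 of one of [2gwt] (captured); then optionally any character, then zero or more of a non-word character; then one or more of one of [r6i] (lazy); then one or more of any character (captured); then one or more of a character in [0-3]; then anchored at the end.
`re.search` tries every starting position until one works.
The match spans [3:21] → '0wz7gt2g!r6r5z77d0'.
Captured: group 1 = '0wz7gt2g', group 2 = '6r5z77d'.

'0wz7gt2g!r6r5z77d0'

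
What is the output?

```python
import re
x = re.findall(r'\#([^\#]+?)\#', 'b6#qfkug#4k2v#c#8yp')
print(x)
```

Scanning left to right: at [2:9] match '#qfkug#', group 1 = 'qfkug'; at [13:16] match '#c#', group 1 = 'c'.
`findall` collects group 1 from each match (2 total).

['qfkug', 'c']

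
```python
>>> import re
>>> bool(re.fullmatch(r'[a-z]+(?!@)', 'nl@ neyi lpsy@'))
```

`re.fullmatch` requires the pattern to consume the entire string.
Here there's no way to consume every character, so the call returns None, and `bool(None)` is False.

False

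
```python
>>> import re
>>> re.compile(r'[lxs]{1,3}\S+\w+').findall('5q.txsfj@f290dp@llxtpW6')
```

['xsfj@f290dp@llxtpW6']

With no groups in the pattern, `findall` gives back each whole match — 1 here.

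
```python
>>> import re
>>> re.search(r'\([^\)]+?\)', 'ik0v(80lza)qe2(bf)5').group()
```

The match spans [4:11] → '(80lza)'.

'(80lza)'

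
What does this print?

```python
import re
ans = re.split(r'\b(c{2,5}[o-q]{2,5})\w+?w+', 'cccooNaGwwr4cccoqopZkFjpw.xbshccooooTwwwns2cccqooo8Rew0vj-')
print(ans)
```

The `?` after the quantifier makes it lazy — it takes as little as possible before letting the rest of the pattern try.
`re.split` interleaves the captured-group text with the surrounding fragments.

['', 'cccoo', 'r4cccoqopZkFjpw.xbshccooooTwwwns2cccqooo8Rew0vj-']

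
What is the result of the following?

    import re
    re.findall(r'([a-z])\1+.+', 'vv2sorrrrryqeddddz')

`\1` has to match the exact text group 1 already captured.
With a single group, `findall` returns only what that group captured — 1 item.

['v']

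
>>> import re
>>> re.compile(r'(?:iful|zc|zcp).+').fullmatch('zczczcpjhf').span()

(0, 10)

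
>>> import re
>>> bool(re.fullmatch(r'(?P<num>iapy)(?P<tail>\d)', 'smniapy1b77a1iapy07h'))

False

Pattern: the literal 'ia', then the literal 'py' (captured as 'num'); then a digit (captured as 'tail').
`re.fullmatch` requires the pattern to consume the entire string.
Here there's no way to consume every character, so the call returns None, and `bool(None)` is False.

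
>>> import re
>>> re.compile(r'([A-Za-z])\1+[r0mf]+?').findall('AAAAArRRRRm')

['A', 'R']

After group 1 captures some text, `\1` only succeeds where that same text appears again.
One capturing group, so `findall` returns just the captured substring from each match — 2 in all.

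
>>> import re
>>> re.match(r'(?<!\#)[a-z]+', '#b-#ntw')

The negative lookahead/lookbehind blocks any match where the forbidden context is present.
`re.match` only tries the pattern at the start of the string.
Here the pattern fails at index 0, so the call returns None.

None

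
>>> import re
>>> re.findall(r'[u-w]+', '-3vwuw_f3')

['vwuw']

Since nothing is captured, `findall` lists the 1 matched substring directly.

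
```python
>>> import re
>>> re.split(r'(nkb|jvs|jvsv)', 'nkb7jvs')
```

['', 'nkb', '7', 'jvs', '']

With a capturing group present, the delimiter's captured portion is kept in the result list.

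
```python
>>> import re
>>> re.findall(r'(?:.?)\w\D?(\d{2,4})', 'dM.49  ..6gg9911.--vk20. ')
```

Pattern: optionally any character (non-capturing group); then a word character, then optionally a non-digit; then 2 to 4 of a digit (captured).
Scanning left to right: at [0:5] match 'dM.49', group 1 = '49'; at [9:16] match '6gg9911', group 1 = '9911'; at [18:23] match '-vk20', group 1 = '20'.
`findall` collects group 1 from each match (3 total).

['49', '9911', '20']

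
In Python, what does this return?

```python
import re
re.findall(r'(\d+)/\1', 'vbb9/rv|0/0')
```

['0']

A backreference is literal: `\1` must see the identical characters the first group matched.
Because there's exactly one group, `findall` drops the full match and keeps group 1 from the one hit.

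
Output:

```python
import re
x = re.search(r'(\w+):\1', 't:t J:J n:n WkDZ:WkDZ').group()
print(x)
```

t:t

After group 1 captures some text, `\1` only succeeds where that same text appears again.
The match spans [0:3] → 't:t'.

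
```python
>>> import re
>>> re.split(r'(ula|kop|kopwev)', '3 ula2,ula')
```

Matches to split on: at [2:5] → 'ula'; at [7:10] → 'ula'.
Because the pattern has a capturing group, `split` also inserts each captured text between the pieces.

['3 ', 'ula', '2,', 'ula', '']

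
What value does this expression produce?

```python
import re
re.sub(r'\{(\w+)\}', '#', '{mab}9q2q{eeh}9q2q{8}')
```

`sub` substitutes '#' at each match site.

'#9q2q#9q2q#'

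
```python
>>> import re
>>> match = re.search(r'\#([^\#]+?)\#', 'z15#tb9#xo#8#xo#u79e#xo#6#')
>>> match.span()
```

The match spans [3:8] → '#tb9#'.

(3, 8)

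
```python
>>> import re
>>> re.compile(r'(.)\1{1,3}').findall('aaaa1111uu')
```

['a', '1', 'u']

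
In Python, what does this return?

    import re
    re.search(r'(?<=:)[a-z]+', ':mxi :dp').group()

'mxi'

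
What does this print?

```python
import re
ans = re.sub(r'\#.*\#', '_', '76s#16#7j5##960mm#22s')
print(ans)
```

`sub` substitutes '_' at each match site.

76s_22s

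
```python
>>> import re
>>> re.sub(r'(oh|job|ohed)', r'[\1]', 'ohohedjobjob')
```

Branches in `(...|...)` are attempted left-to-right; the first branch that allows the whole pattern to succeed is taken.
Each match is replaced using the text its own group 1 captured.

'[oh][oh]ed[job][job]'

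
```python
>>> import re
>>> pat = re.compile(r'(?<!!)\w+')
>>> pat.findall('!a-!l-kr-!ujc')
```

['kr', 'jc']

A negative assertion filters positions out without eating any characters.
Walking the string: at [6:8] → 'kr'; at [11:13] → 'jc'.
Since nothing is captured, `findall` lists the 2 matched substrings directly.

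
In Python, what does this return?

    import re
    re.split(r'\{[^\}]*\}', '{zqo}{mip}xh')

`split` removes every match and returns the 3 fragments in between.

['', '', 'xh']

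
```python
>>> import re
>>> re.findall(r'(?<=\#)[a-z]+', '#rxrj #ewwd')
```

['rxrj', 'ewwd']

Lookahead/lookbehind check context without consuming it, so the matched span excludes the asserted characters.
Walking the string: at [1:5] → 'rxrj'; at [7:11] → 'ewwd'.
With no groups in the pattern, `findall` gives back each whole match — 2 here.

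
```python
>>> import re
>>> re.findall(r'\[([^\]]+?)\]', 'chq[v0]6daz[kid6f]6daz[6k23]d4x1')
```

Walking the string: at [3:7] match '[v0]', group 1 = 'v0'; at [11:18] match '[kid6f]', group 1 = 'kid6f'; at [22:28] match '[6k23]', group 1 = '6k23'.
With a single group, `findall` returns only what that group captured — 3 items.

['v0', 'kid6f', '6k23']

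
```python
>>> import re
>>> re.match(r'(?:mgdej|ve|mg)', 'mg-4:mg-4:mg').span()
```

(0, 2)

`re.match` only tries the pattern at the start of the string.
The match spans [0:2] → 'mg'.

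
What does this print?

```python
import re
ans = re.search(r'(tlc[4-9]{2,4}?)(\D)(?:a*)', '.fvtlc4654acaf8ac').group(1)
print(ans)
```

The pattern matches the literal 'tlc', then 2 to 4 of a character in [4-9] (lazy) (captured); then a non-digit (captured); then zero or more of a literal 'a' (non-capturing group).
Unlike `match`, `search` isn't anchored — it looks for the pattern anywhere in the string.
The match spans [3:11] → 'tlc4654a'.
Captured: group 1 = 'tlc4654', group 2 = 'a'.

tlc4654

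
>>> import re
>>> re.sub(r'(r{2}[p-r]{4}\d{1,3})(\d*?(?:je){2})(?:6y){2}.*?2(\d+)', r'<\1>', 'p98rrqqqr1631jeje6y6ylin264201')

This matches exactly 2 of the literal 'r', then exactly 4 of a character in [p-r], then 1 to 3 of a digit (captured); then zero or more of a digit (lazy), then the literal 'je' repeated 2 times (captured); then the literal '6y' repeated 2 times, then zero or more of any character (lazy), then a literal '2'; then one or more of a digit (captured).
The replacement refers to a captured group, so each match is rewritten using its own captured text.

'p98<rrqqqr163>'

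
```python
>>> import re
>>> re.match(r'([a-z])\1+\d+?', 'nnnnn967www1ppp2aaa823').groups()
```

('n',)

After group 1 captures some text, `\1` only succeeds where that same text appears again.
`re.match` only tries the pattern at the start of the string.
The match spans [0:6] → 'nnnnn9'.
Captured: group 1 = 'n'.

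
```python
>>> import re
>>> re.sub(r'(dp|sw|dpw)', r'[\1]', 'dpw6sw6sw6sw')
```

Alternation tries branches left to right and keeps the first one that lets the overall match succeed at that position.
Matches: at [0:2] → 'dp'; at [4:6] → 'sw'; at [7:9] → 'sw'; at [10:12] → 'sw'.
`\1` in the replacement pulls in group 1's text for each match.

'[dp]w6[sw]6[sw]6[sw]'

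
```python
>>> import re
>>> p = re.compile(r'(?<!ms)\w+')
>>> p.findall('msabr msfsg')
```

['msabr', 'msfsg']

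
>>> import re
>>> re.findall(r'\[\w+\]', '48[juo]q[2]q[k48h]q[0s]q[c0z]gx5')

['[juo]', '[2]', '[k48h]', '[0s]', '[c0z]']

Walking the string: at [2:7] → '[juo]'; at [8:11] → '[2]'; at [12:18] → '[k48h]'; at [19:23] → '[0s]'; at [24:29] → '[c0z]'.
`findall` yields the raw match text (5 of them) because the pattern has no groups.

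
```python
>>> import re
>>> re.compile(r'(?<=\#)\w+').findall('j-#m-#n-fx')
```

['m', 'n']

Lookahead/lookbehind check context without consuming it, so the matched span excludes the asserted characters.
Matches: at [3:4] → 'm'; at [6:7] → 'n'.
Since nothing is captured, `findall` lists the 2 matched substrings directly.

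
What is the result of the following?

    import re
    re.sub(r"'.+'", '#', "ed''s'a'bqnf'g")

Each match is replaced by '#'.

'ed#g'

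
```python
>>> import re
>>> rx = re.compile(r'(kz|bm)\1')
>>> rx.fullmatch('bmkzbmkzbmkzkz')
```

None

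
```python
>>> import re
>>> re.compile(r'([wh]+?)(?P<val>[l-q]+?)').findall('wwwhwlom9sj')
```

Because the quantifier is non-greedy, it stops expanding at the earliest point where the rest of the pattern can succeed.
2 groups means the one result is a tuple of 2 captured strings — 1 here.

[('wwwhw', 'l')]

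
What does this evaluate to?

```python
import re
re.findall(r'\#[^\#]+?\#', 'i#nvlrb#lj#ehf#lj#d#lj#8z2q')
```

With no groups in the pattern, `findall` gives back each whole match — 3 here.

['#nvlrb#', '#ehf#', '#d#']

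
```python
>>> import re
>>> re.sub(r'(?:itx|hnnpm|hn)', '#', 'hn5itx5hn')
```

Every occurrence is swapped for '#'.

'#5#5#'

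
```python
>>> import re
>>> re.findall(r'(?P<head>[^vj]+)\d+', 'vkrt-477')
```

The pattern matches one or more of any character except [vj] (captured as 'head'); then one or more of a digit.
Scanning left to right: at [1:8] match 'krt-477', group 1 = 'krt-47'.
With a single group, `findall` returns only what that group captured — 1 item.

['krt-47']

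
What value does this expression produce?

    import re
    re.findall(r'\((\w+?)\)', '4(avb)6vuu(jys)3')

Scanning left to right: at [1:6] match '(avb)', group 1 = 'avb'; at [10:15] match '(jys)', group 1 = 'jys'.
One capturing group, so `findall` returns just the captured substring from each match — 2 in all.

['avb', 'jys']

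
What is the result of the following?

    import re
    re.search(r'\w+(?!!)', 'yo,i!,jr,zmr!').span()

(0, 2)

Because the assertion is negative and zero-width, positions next to the forbidden text are skipped.
`re.search` scans for the first position where the pattern succeeds.
The match spans [0:2] → 'yo'.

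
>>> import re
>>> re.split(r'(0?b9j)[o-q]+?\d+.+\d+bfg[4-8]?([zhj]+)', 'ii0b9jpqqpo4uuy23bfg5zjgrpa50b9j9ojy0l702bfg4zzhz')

['ii', '0b9j', 'zzhz', '']

This matches optionally a literal '0', then the literal 'b9j' (captured); then one or more of a character in [o-q] (lazy), then one or more of a digit; then one or more of any character; then one or more of a digit, then the literal 'bfg', then optionally a character in [4-8]; then one or more of one of [zhj] (captured).
Matches to split on: at [2:49] → '0b9jpqqpo4uuy23bfg5zjgrpa50b9j9ojy0l702bfg4zzhz'.
The group in the pattern means `split` returns the separators' captures alongside the pieces.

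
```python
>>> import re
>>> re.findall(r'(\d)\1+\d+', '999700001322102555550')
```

['9']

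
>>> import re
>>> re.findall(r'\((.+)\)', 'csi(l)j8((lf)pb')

['l)j8((lf']

Because there's exactly one group, `findall` drops the full match and keeps group 1 from the one hit.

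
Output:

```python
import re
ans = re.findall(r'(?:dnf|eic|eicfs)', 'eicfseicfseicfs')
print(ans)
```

['eic', 'eic', 'eic']

Alternation isn't longest-match — the leftmost alternative that fits at this position is chosen.
Since nothing is captured, `findall` lists the 3 matched substrings directly.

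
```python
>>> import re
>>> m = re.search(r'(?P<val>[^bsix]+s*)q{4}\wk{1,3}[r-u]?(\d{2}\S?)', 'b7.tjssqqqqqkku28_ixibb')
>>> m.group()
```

The pattern matches one or more of any character except [bsix], then zero or more of a literal 's' (captured as 'val'); then exactly 4 of a literal 'q', then a word character; then 1 to 3 of the literal 'k', then optionally a character in [r-u]; then exactly 2 of a digit, then optionally a non-whitespace character (captured).
Unlike `match`, `search` isn't anchored — it looks for the pattern anywhere in the string.
The match spans [1:18] → '7.tjssqqqqqkku28_'.
Captured: group 1 = '7.tjss', group 2 = '28_'.

'7.tjssqqqqqkku28_'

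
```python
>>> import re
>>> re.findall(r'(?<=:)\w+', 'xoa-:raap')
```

['raap']

The lookaround is zero-width — it requires the adjacent text to match without consuming it, so the asserted text isn't part of the match.
Matches: at [5:9] → 'raap'.
No capturing groups, so `findall` returns the 1 full match string.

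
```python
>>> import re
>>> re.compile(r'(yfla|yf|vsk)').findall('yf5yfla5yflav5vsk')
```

['yf', 'yfla', 'yfla', 'vsk']

Alternation isn't longest-match — the leftmost alternative that fits at this position is chosen.
Scanning left to right: at [0:2] match 'yf', group 1 = 'yf'; at [3:7] match 'yfla', group 1 = 'yfla'; at [8:12] match 'yfla', group 1 = 'yfla'; at [14:17] match 'vsk', group 1 = 'vsk'.
One capturing group, so `findall` returns just the captured substring from each match — 4 in all.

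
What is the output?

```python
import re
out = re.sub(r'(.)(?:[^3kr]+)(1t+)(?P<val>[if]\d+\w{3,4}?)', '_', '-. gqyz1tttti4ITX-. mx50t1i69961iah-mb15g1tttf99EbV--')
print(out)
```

_--

The pattern matches any character (captured); then one or more of any character except [3kr] (non-capturing group); then a literal '1', then one or more of a literal 't' (captured); then one of [if], then one or more of a digit, then 3 to 4 of a word character (lazy) (captured as 'val').
Matches: at [0:51] → '-. gqyz1tttti4ITX-. mx50t1i69961iah-mb15g1tttf99EbV'.
`sub` substitutes '_' at each match site.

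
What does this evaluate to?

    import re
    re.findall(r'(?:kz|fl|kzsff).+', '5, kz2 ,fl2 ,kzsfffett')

Matches: at [3:22] → 'kz2 ,fl2 ,kzsfffett'.
Since nothing is captured, `findall` lists the 1 matched substring directly.

['kz2 ,fl2 ,kzsfffett']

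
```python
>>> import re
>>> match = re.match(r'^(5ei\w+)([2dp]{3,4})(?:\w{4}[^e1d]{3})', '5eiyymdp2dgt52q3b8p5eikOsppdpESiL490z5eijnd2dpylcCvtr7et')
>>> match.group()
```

'5eiyymdp2dgt52q3b8p5eikOsppdpESiL490z5eijnd2dpylcCvtr'

This matches anchored at the start of the string; then the literal '5ei', then one or more of a word character (captured); then 3 to 4 of one of [2dp] (captured); then exactly 4 of a word character, then exactly 3 of any character except [e1d] (non-capturing group).
`re.match` only tries the pattern at the start of the string.
The match spans [0:53] → '5eiyymdp2dgt52q3b8p5eikOsppdpESiL490z5eijnd2dpylcCvtr'.
Captured: group 1 = '5eiyymdp2dgt52q3b8p5eikOsppdpESiL490z5eijnd', group 2 = '2dp'.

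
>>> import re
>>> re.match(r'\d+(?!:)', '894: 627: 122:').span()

A negative assertion filters positions out without eating any characters.
`re.match` only tries the pattern at the start of the string.
The match spans [0:2] → '89'.

(0, 2)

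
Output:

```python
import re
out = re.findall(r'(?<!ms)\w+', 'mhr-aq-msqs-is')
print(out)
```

Because the assertion is negative and zero-width, positions next to the forbidden text are skipped.
`findall` yields the raw match text (4 of them) because the pattern has no groups.

['mhr', 'aq', 'msqs', 'is']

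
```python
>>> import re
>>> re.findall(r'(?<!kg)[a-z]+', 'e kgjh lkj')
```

['e', 'kgjh', 'lkj']

`(?!…)`/`(?<!…)` only lets a position through if the neighbouring text does NOT match; no characters are consumed.
`findall` yields the raw match text (3 of them) because the pattern has no groups.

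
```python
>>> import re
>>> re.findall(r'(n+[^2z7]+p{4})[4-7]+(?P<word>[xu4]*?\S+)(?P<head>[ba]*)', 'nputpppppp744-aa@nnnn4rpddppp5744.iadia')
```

3 groups means the one result is a tuple of 3 captured strings — 1 here.

[('nputpppppp', '-aa@nnnn4rpddppp5744.iadia', '')]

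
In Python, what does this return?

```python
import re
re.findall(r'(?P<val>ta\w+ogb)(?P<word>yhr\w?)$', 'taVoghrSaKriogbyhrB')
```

Pattern: the literal 'ta', then one or more of a word character, then the literal 'ogb' (captured as 'val'); then the literal 'yhr', then optionally a word character (captured as 'word'); then anchored at the end.
Scanning left to right: at [0:19] match 'taVoghrSaKriogbyhrB', groups = ('taVoghrSaKriogb', 'yhrB').
`findall` packs the 2 group values into a tuple for every match.

[('taVoghrSaKriogb', 'yhrB')]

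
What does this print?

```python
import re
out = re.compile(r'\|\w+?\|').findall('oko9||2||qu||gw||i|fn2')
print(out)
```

['|2|', '|qu|', '|gw|', '|i|']

Walking the string: at [5:8] → '|2|'; at [8:12] → '|qu|'; at [12:16] → '|gw|'; at [16:19] → '|i|'.
Since nothing is captured, `findall` lists the 4 matched substrings directly.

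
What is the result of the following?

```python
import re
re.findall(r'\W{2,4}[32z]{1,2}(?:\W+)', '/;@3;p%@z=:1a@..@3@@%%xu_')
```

['/;@3;', '%@z=:', '@..@3@@%%']

Pattern: 2 to 4 of a non-word character, then 1 to 2 of one of [32z]; then one or more of a non-word character (non-capturing group).
Walking the string: at [0:5] → '/;@3;'; at [6:11] → '%@z=:'; at [13:22] → '@..@3@@%%'.
Since nothing is captured, `findall` lists the 3 matched substrings directly.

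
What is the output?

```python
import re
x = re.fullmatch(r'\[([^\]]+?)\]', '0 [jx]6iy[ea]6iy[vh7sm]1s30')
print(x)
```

`fullmatch` succeeds only if the pattern covers the string from start to end.
Here the string isn't matched end-to-end, so the call returns None.

None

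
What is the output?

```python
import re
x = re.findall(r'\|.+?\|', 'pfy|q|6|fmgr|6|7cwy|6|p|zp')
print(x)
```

['|q|', '|fmgr|', '|7cwy|', '|p|']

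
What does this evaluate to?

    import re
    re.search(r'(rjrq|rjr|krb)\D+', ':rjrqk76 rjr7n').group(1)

'rjrq'

The regex engine tests alternatives in the order written; an earlier branch that matches wins even if a later one would match more.
`re.search` scans for the first position where the pattern succeeds.
The match spans [1:6] → 'rjrqk'.
Captured: group 1 = 'rjrq'.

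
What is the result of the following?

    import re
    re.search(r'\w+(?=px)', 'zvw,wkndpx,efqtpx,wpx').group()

'wknd'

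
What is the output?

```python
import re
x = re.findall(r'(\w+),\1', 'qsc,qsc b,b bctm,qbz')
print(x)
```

`\1` has to match the exact text group 1 already captured.
`findall` collects group 1 from each match (2 total).

['qsc', 'b']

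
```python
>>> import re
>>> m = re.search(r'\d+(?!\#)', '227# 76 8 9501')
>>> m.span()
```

(0, 2)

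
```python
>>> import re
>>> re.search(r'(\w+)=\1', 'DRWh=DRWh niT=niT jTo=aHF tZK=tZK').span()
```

(0, 9)

`\1` has to match the exact text group 1 already captured.
The match spans [0:9] → 'DRWh=DRWh'.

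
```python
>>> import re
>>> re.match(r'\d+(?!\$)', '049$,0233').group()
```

'04'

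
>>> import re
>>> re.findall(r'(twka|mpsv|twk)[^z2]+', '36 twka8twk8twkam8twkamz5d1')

['twka']

`|` is ordered: at each position the engine commits to the first alternative that works.
`findall` collects group 1 from the one match (1 total).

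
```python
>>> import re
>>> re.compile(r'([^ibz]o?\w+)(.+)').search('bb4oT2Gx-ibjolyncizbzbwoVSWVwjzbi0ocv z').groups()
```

The match spans [2:39] → '4oT2Gx-ibjolyncizbzbwoVSWVwjzbi0ocv z'.
Captured: group 1 = '4oT2Gx', group 2 = '-ibjolyncizbzbwoVSWVwjzbi0ocv z'.

('4oT2Gx', '-ibjolyncizbzbwoVSWVwjzbi0ocv z')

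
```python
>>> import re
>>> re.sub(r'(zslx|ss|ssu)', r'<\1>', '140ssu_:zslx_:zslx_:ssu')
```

Alternation isn't longest-match — the leftmost alternative that fits at this position is chosen.
Matches: at [3:5] → 'ss'; at [8:12] → 'zslx'; at [14:18] → 'zslx'; at [20:22] → 'ss'.
The replacement refers to a captured group, so each match is rewritten using its own captured text.

'140<ss>u_:<zslx>_:<zslx>_:<ss>u'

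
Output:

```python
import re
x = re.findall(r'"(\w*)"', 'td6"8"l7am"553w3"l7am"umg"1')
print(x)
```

['8', '553w3', 'umg']

Matches: at [3:6] match '"8"', group 1 = '8'; at [10:17] match '"553w3"', group 1 = '553w3'; at [21:26] match '"umg"', group 1 = 'umg'.
One capturing group, so `findall` returns just the captured substring from each match — 3 in all.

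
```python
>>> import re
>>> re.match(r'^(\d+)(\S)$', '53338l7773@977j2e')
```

The pattern matches anchored at the start of the string; then one or more of a digit (captured); then a non-whitespace character (captured); then anchored at the end.
`re.match` only tries the pattern at the start of the string.
Here the string doesn't start with a match, so the call returns None.

None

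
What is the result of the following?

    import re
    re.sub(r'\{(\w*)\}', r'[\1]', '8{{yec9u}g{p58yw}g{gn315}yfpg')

'8{[yec9u]g[p58yw]g[gn315]yfpg'

`\1` in the replacement pulls in group 1's text for each match.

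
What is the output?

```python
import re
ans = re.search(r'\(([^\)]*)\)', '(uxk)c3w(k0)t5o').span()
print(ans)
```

(0, 5)

`search` walks the string left to right and returns the first match it finds.
The match spans [0:5] → '(uxk)'.
Captured: group 1 = 'uxk'.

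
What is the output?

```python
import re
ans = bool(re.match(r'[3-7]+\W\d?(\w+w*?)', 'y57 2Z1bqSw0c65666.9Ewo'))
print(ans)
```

The pattern matches one or more of a character in [3-7], then a non-word character, then optionally a digit; then one or more of a word character, then zero or more of a literal 'w' (lazy) (captured).
`re.match` won't scan ahead — the pattern has to work from the very first character.
Here the pattern fails at index 0, so the call returns None, and `bool(None)` is False.

False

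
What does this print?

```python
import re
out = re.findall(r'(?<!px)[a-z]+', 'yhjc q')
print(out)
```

['yhjc', 'q']

A negative assertion filters positions out without eating any characters.
Walking the string: at [0:4] → 'yhjc'; at [5:6] → 'q'.
No capturing groups, so `findall` returns the 2 full match strings.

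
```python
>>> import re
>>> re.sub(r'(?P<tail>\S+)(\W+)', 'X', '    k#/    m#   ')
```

'    XX'

Pattern: one or more of a non-whitespace character (captured as 'tail'); then one or more of a non-word character (captured).
Matches: at [4:11] → 'k#/    '; at [11:16] → 'm#   '.
`sub` substitutes 'X' at each match site.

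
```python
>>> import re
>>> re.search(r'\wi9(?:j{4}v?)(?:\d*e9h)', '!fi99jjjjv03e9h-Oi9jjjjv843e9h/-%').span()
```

(16, 30)

This matches a word character, then the literal 'i9'; then exactly 4 of a literal 'j', then optionally the literal 'v' (non-capturing group); then zero or more of a digit, then the literal 'e9h' (non-capturing group).
Unlike `match`, `search` isn't anchored — it looks for the pattern anywhere in the string.
The match spans [16:30] → 'Oi9jjjjv843e9h'.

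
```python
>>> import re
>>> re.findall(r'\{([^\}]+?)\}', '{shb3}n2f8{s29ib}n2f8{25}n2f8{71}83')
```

['shb3', 's29ib', '25', '71']

With a single group, `findall` returns only what that group captured — 4 items.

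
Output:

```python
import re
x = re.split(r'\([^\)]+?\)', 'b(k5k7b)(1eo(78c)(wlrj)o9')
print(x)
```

['b', '', '', 'o9']

Splitting on the pattern gives 4 pieces.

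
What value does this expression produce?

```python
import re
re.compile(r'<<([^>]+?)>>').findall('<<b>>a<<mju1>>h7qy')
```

['b', 'mju1']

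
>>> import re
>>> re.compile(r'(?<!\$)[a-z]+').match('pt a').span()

(0, 2)

`(?!…)`/`(?<!…)` only lets a position through if the neighbouring text does NOT match; no characters are consumed.
`re.match` won't scan ahead — the pattern has to work from the very first character.
The match spans [0:2] → 'pt'.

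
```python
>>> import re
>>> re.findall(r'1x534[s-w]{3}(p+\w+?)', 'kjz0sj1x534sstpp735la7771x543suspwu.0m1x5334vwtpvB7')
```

Because the quantifier is non-greedy, it stops expanding at the earliest point where the rest of the pattern can succeed.
Because there's exactly one group, `findall` drops the full match and keeps group 1 from the one hit.

['pp7']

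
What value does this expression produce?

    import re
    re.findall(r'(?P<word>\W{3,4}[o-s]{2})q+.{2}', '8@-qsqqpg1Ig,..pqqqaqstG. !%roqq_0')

Pattern: 3 to 4 of a non-word character, then exactly 2 of a character in [o-s] (captured as 'word'); then one or more of the literal 'q', then exactly 2 of any character.
Because there's exactly one group, `findall` drops the full match and keeps group 1 from each hit.

[',..pq', '. !%ro']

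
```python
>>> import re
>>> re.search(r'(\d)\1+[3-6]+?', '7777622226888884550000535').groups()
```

('7',)

The match spans [0:5] → '77776'.
Captured: group 1 = '7'.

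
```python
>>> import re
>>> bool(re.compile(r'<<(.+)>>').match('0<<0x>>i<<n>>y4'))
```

False

`match` is anchored at position 0; if the pattern doesn't fit there, it returns None.
Here position 0 doesn't satisfy it, so the call returns None, and `bool(None)` is False.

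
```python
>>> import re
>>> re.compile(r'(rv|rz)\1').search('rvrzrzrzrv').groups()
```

('rz',)

The match spans [2:6] → 'rzrz'.
Captured: group 1 = 'rz'.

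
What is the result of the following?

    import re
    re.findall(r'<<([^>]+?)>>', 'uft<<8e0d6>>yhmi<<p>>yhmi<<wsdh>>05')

Matches: at [3:12] match '<<8e0d6>>', group 1 = '8e0d6'; at [16:21] match '<<p>>', group 1 = 'p'; at [25:33] match '<<wsdh>>', group 1 = 'wsdh'.
One capturing group, so `findall` returns just the captured substring from each match — 3 in all.

['8e0d6', 'p', 'wsdh']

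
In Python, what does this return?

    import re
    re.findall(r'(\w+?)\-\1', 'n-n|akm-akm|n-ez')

A backreference is literal: `\1` must see the identical characters the first group matched.
Walking the string: at [0:3] match 'n-n', group 1 = 'n'; at [4:11] match 'akm-akm', group 1 = 'akm'.
One capturing group, so `findall` returns just the captured substring from each match — 2 in all.

['n', 'akm']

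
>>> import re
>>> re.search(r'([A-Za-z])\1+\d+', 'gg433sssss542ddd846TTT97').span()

`\1` is not a pattern — it's the concrete string captured by group 1, re-applied verbatim.
`re.search` tries every starting position until one works.
The match spans [0:5] → 'gg433'.
Captured: group 1 = 'g'.

(0, 5)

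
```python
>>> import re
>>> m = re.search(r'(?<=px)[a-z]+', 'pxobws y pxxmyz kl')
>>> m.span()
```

Lookahead/lookbehind check context without consuming it, so the matched span excludes the asserted characters.
`search` walks the string left to right and returns the first match it finds.
The match spans [2:6] → 'obws'.

(2, 6)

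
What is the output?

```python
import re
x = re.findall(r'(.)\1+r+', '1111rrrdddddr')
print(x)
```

['1', 'd']

After group 1 captures some text, `\1` only succeeds where that same text appears again.
Scanning left to right: at [0:7] match '1111rrr', group 1 = '1'; at [7:13] match 'dddddr', group 1 = 'd'.
`findall` collects group 1 from each match (2 total).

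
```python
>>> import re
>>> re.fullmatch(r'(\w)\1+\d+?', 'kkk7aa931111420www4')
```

None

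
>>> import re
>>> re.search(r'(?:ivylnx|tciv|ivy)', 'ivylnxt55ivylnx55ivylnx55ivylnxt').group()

'ivylnx'

The regex engine tests alternatives in the order written; an earlier branch that matches wins even if a later one would match more.
The match spans [0:6] → 'ivylnx'.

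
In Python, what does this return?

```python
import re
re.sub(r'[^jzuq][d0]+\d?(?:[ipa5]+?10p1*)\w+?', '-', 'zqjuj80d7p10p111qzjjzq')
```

'zqjuj-zjjzq'

A non-greedy quantifier consumes as few characters as it can — just enough that the remainder of the pattern still matches from where it stops; whatever follows it matches normally.
Each match is replaced by '-'.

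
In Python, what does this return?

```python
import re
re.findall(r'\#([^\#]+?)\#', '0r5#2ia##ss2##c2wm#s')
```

Walking the string: at [3:8] match '#2ia#', group 1 = '2ia'; at [8:13] match '#ss2#', group 1 = 'ss2'; at [13:19] match '#c2wm#', group 1 = 'c2wm'.
One capturing group, so `findall` returns just the captured substring from each match — 3 in all.

['2ia', 'ss2', 'c2wm']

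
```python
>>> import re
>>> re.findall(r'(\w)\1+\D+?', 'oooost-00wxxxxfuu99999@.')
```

['o', '0', 'x', '9']

After group 1 captures some text, `\1` only succeeds where that same text appears again.
Scanning left to right: at [0:5] match 'oooos', group 1 = 'o'; at [7:10] match '00w', group 1 = '0'; at [10:15] match 'xxxxf', group 1 = 'x'; at [17:23] match '99999@', group 1 = '9'.
One capturing group, so `findall` returns just the captured substring from each match — 4 in all.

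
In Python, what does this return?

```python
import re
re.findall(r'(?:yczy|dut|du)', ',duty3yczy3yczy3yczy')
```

['dut', 'yczy', 'yczy', 'yczy']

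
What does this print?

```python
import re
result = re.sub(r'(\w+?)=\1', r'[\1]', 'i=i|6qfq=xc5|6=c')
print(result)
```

After group 1 captures some text, `\1` only succeeds where that same text appears again.
`\1` in the replacement pulls in group 1's text for each match.

[i]|6qfq=xc5|6=c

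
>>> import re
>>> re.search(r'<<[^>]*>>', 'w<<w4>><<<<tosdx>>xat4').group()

'<<w4>>'

The match spans [1:7] → '<<w4>>'.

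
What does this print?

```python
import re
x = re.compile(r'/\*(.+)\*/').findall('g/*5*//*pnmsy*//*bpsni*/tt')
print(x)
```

['5*//*pnmsy*//*bpsni']

Matches: at [1:24] match '/*5*//*pnmsy*//*bpsni*/', group 1 = '5*//*pnmsy*//*bpsni'.
`findall` collects group 1 from the one match (1 total).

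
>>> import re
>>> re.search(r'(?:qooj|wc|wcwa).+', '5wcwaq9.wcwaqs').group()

'wcwaq9.wcwaqs'

`re.search` tries every starting position until one works.
The match spans [1:14] → 'wcwaq9.wcwaqs'.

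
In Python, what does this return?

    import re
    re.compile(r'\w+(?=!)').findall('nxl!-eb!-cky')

The `(?=…)`/`(?<=…)` assertion just peeks at neighbouring text; it doesn't advance the match position.
Walking the string: at [0:3] → 'nxl'; at [5:7] → 'eb'.
With no groups in the pattern, `findall` gives back each whole match — 2 here.

['nxl', 'eb']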